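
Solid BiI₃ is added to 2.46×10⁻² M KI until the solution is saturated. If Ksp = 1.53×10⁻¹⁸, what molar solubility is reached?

1.03×10⁻¹³ M

BiI₃(s) ⇌ Bi³⁺(aq) + 3 I⁻(aq)
The solution already contains I⁻ at 2.46×10⁻² M. Let s be the molar solubility of BiI₃.
[I⁻] ≈ 2.46×10⁻² M (common ion dominates); [Bi³⁺] = s.
Ksp = [Bi³⁺][I⁻]^3 = s(2.46×10⁻²)^3
s = 1.53×10⁻¹⁸ / (2.46×10⁻²)^3 = 1.03×10⁻¹³
s = 1.03×10⁻¹³ M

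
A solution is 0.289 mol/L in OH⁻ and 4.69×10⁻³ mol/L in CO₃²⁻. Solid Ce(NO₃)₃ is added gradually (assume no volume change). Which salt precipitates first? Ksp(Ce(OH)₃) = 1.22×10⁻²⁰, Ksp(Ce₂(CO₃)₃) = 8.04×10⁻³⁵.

Ce(OH)₃

A salt starts to precipitate once the ion product Q reaches its Ksp.
For Ce(OH)₃: [Ce³⁺] = (Ksp/[OH⁻]^3) = 5.05×10⁻¹⁹ mol/L
For Ce₂(CO₃)₃: [Ce³⁺] = (Ksp/[CO₃²⁻]^3)^(1/2) = 2.79×10⁻¹⁴ mol/L
The smaller threshold [Ce³⁺] is reached first, so Ce(OH)₃ precipitates first.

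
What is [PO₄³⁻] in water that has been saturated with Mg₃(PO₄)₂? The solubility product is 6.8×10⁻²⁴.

1.8×10⁻⁵ M

Mg₃(PO₄)₂(s) ⇌ 3 Mg²⁺(aq) + 2 PO₄³⁻(aq)
Call the molar solubility s, so that [Mg²⁺] = 3s and [PO₄³⁻] = 2s.
Ksp = [Mg²⁺]^3[PO₄³⁻]^2 = (3s)^3 · (2s)^2 = 108s^5 = 6.8×10⁻²⁴
s = 9.1×10⁻⁶ mol/L
[PO₄³⁻] = 2s = 1.8×10⁻⁵ mol/L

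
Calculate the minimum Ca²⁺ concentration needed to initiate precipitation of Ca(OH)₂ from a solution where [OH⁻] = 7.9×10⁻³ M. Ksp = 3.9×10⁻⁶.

A salt starts to precipitate once the ion product Q reaches its Ksp.
Ca(OH)₂(s) ⇌ Ca²⁺(aq) + 2 OH⁻(aq)
Ksp = [Ca²⁺][OH⁻]^2 = [Ca²⁺](7.9×10⁻³)^2
[Ca²⁺] = 3.9×10⁻⁶ / (7.9×10⁻³)^2 = 6.2×10⁻²
[Ca²⁺] = 6.2×10⁻² M

6.2×10⁻² M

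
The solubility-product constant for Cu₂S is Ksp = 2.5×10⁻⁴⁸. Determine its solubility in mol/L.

8.5×10⁻¹⁷ M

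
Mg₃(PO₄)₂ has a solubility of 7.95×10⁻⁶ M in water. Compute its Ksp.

Ksp = 3.43×10⁻²⁴

Mg₃(PO₄)₂(s) ⇌ 3 Mg²⁺(aq) + 2 PO₄³⁻(aq)
For each mole of Mg₃(PO₄)₂ that dissolves per liter, [Mg²⁺] = 3s and [PO₄³⁻] = 2s; let s denote this solubility.
Ksp = [Mg²⁺]^3[PO₄³⁻]^2 = (3s)^3 · (2s)^2 = 108s^5
Ksp = 108 × (7.95×10⁻⁶)^5 = 3.43×10⁻²⁴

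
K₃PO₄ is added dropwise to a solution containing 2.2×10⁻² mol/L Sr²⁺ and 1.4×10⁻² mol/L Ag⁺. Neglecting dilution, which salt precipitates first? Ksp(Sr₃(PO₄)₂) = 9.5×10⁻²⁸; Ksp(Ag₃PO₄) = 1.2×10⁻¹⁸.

Ag₃PO₄

A salt starts to precipitate once the ion product Q reaches its Ksp.
For Sr₃(PO₄)₂: [PO₄³⁻] = (Ksp/[Sr²⁺]^3)^(1/2) = 9.4×10⁻¹² mol/L
For Ag₃PO₄: [PO₄³⁻] = (Ksp/[Ag⁺]^3) = 4.4×10⁻¹³ mol/L
The smaller threshold [PO₄³⁻] is reached first, so Ag₃PO₄ precipitates first.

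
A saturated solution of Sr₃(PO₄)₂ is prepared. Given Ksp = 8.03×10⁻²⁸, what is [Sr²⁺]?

Sr₃(PO₄)₂(s) ⇌ 3 Sr²⁺(aq) + 2 PO₄³⁻(aq)
If s mol/L of Sr₃(PO₄)₂ dissolves, [Sr²⁺] = 3s and [PO₄³⁻] = 2s.
Ksp = [Sr²⁺]^3[PO₄³⁻]^2 = (3s)^3 · (2s)^2 = 108s^5 = 8.03×10⁻²⁸
s = 1.49×10⁻⁶ mol/L
[Sr²⁺] = 3s = 4.48×10⁻⁶ mol/L

4.48×10⁻⁶ M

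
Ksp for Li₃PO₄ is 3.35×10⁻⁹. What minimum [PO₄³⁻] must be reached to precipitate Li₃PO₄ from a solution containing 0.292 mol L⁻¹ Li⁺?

1.35×10⁻⁷ M

A salt starts to precipitate once the ion product Q reaches its Ksp.
Li₃PO₄(s) ⇌ 3 Li⁺(aq) + PO₄³⁻(aq)
Ksp = [Li⁺]^3[PO₄³⁻] = [PO₄³⁻](0.292)^3
[PO₄³⁻] = 3.35×10⁻⁹ / (0.292)^3 = 1.35×10⁻⁷
[PO₄³⁻] = 1.35×10⁻⁷ mol L⁻¹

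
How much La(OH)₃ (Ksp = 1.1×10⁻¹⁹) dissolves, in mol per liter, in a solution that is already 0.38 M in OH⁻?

2.0×10⁻¹⁸ M

La(OH)₃(s) ⇌ La³⁺(aq) + 3 OH⁻(aq)
Let s be the solubility of La(OH)₃ here. The common ion gives [OH⁻] ≈ 0.38 M, and [La³⁺] = s.
Ksp = [La³⁺][OH⁻]^3 = s(0.38)^3
s = 1.1×10⁻¹⁹ / (0.38)^3 = 2.0×10⁻¹⁸
s = 2.0×10⁻¹⁸ M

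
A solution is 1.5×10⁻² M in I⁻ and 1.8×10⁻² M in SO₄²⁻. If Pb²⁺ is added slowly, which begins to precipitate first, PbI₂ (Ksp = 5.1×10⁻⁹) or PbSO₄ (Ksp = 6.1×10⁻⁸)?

Precipitation begins when Q = Ksp.
For PbI₂: [Pb²⁺] = (Ksp/[I⁻]^2) = 2.3×10⁻⁵ M
For PbSO₄: [Pb²⁺] = (Ksp/[SO₄²⁻]) = 3.4×10⁻⁶ M
Since PbSO₄ needs less Pb²⁺ to reach saturation, it precipitates first.

PbSO₄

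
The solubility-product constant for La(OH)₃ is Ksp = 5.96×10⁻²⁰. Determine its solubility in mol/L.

6.85×10⁻⁶ M

La(OH)₃(s) ⇌ La³⁺(aq) + 3 OH⁻(aq)
With molar solubility s: [La³⁺] = s, [OH⁻] = 3s.
Ksp = [La³⁺][OH⁻]^3 = s · (3s)^3 = 27s^4
27s^4 = 5.96×10⁻²⁰  ⇒  s^4 = 2.21×10⁻²¹
s = 6.85×10⁻⁶ mol L⁻¹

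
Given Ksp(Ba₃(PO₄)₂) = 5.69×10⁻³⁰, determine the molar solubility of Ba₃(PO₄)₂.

5.55×10⁻⁷ M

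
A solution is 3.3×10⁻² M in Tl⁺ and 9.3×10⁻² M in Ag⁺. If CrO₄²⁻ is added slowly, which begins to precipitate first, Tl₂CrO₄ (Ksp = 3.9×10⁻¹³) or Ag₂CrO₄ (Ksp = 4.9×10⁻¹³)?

Ag₂CrO₄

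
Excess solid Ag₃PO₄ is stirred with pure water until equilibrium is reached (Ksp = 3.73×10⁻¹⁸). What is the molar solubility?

1.93×10⁻⁵ M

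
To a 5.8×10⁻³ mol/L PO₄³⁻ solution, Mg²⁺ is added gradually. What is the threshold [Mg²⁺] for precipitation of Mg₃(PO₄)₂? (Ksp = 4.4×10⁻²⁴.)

A salt starts to precipitate once the ion product Q reaches its Ksp.
Mg₃(PO₄)₂(s) ⇌ 3 Mg²⁺(aq) + 2 PO₄³⁻(aq)
Ksp = [Mg²⁺]^3[PO₄³⁻]^2 = [Mg²⁺]^3(5.8×10⁻³)^2
[Mg²⁺]^3 = 4.4×10⁻²⁴ / (5.8×10⁻³)^2 = 1.3×10⁻¹⁹
[Mg²⁺] = 5.1×10⁻⁷ mol/L

5.1×10⁻⁷ M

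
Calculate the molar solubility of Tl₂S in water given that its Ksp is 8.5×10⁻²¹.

1.3×10⁻⁷ M

Tl₂S(s) ⇌ 2 Tl⁺(aq) + S²⁻(aq)
For each mole of Tl₂S that dissolves per liter, [Tl⁺] = 2s and [S²⁻] = s; let s denote this solubility.
Ksp = [Tl⁺]^2[S²⁻] = (2s)^2 · s = 4s^3
4s^3 = 8.5×10⁻²¹  ⇒  s^3 = 2.1×10⁻²¹
s = (2.1×10⁻²¹)^(1/3) = 1.3×10⁻⁷ M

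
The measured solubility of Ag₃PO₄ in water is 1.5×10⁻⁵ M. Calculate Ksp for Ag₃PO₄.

Ag₃PO₄(s) ⇌ 3 Ag⁺(aq) + PO₄³⁻(aq)
With molar solubility s: [Ag⁺] = 3s, [PO₄³⁻] = s.
Ksp = [Ag⁺]^3[PO₄³⁻] = (3s)^3 · s = 27s^4
Ksp = 27 × (1.5×10⁻⁵)^4 = 1.4×10⁻¹⁸

Ksp = 1.4×10⁻¹⁸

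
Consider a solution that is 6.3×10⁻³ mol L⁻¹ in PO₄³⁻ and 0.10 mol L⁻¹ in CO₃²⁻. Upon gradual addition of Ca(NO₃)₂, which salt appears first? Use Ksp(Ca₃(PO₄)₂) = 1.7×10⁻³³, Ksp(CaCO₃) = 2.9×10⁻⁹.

Ca₃(PO₄)₂

Each salt precipitates once Q = Ksp for that salt.
For Ca₃(PO₄)₂: [Ca²⁺] = (Ksp/[PO₄³⁻]^2)^(1/3) = 3.5×10⁻¹⁰ mol L⁻¹
For CaCO₃: [Ca²⁺] = (Ksp/[CO₃²⁻]) = 2.9×10⁻⁸ mol L⁻¹
Since Ca₃(PO₄)₂ needs less Ca²⁺ to reach saturation, it precipitates first.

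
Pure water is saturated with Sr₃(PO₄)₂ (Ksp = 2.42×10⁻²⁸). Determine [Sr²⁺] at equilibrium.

Sr₃(PO₄)₂(s) ⇌ 3 Sr²⁺(aq) + 2 PO₄³⁻(aq)
For each mole of Sr₃(PO₄)₂ that dissolves per liter, [Sr²⁺] = 3s and [PO₄³⁻] = 2s; let s denote this solubility.
Ksp = [Sr²⁺]^3[PO₄³⁻]^2 = (3s)^3 · (2s)^2 = 108s^5 = 2.42×10⁻²⁸
s = 1.18×10⁻⁶ mol/L
[Sr²⁺] = 3s = 3.53×10⁻⁶ mol/L

3.53×10⁻⁶ M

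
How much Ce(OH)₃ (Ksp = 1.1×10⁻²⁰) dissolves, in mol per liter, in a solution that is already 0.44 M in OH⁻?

1.3×10⁻¹⁹ M

Ce(OH)₃(s) ⇌ Ce³⁺(aq) + 3 OH⁻(aq)
OH⁻ is already present at 0.44 M. If s mol/L of Ce(OH)₃ dissolves, [Ce³⁺] = s while [OH⁻] ≈ 0.44 M.
Ksp = [Ce³⁺][OH⁻]^3 = s(0.44)^3
s = 1.1×10⁻²⁰ / (0.44)^3 = 1.3×10⁻¹⁹
s = 1.3×10⁻¹⁹ M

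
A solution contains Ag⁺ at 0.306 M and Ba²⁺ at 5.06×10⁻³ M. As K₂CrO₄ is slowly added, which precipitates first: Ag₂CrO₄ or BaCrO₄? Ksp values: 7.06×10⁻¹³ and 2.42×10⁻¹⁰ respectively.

Each salt precipitates once Q = Ksp for that salt.
For Ag₂CrO₄: [CrO₄²⁻] = (Ksp/[Ag⁺]^2) = 7.54×10⁻¹² M
For BaCrO₄: [CrO₄²⁻] = (Ksp/[Ba²⁺]) = 4.78×10⁻⁸ M
The smaller threshold [CrO₄²⁻] is reached first, so Ag₂CrO₄ precipitates first.

Ag₂CrO₄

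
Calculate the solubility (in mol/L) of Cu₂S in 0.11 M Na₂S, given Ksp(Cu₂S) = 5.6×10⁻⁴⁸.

3.6×10⁻²⁴ M

Cu₂S(s) ⇌ 2 Cu⁺(aq) + S²⁻(aq)
Let s be the solubility of Cu₂S here. The common ion gives [S²⁻] ≈ 0.11 M, and [Cu⁺] = 2s.
Ksp = [Cu⁺]^2[S²⁻] = (2s)^2(0.11)
(2s)^2 = 5.6×10⁻⁴⁸ / (0.11) = 5.1×10⁻⁴⁷
s = 3.6×10⁻²⁴ M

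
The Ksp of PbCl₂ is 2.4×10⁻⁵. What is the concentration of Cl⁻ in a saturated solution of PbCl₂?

PbCl₂(s) ⇌ Pb²⁺(aq) + 2 Cl⁻(aq)
For each mole of PbCl₂ that dissolves per liter, [Pb²⁺] = s and [Cl⁻] = 2s; let s denote this solubility.
Ksp = [Pb²⁺][Cl⁻]^2 = s · (2s)^2 = 4s^3 = 2.4×10⁻⁵
s = 1.8×10⁻² mol/L
[Cl⁻] = 2s = 3.6×10⁻² mol/L

3.6×10⁻² M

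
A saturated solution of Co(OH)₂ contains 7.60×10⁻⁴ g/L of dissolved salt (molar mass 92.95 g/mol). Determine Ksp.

Convert to molarity: s = 7.60×10⁻⁴ / 92.95 = 8.1764×10⁻⁶ mol/L
Co(OH)₂(s) ⇌ Co²⁺(aq) + 2 OH⁻(aq)
Call the molar solubility s, so that [Co²⁺] = s and [OH⁻] = 2s.
Ksp = [Co²⁺][OH⁻]^2 = s · (2s)^2 = 4s^3
Ksp = 4 × (8.1764×10⁻⁶)^3 = 2.19×10⁻¹⁵

Ksp = 2.19×10⁻¹⁵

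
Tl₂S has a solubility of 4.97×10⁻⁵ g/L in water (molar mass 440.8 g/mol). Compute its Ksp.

Molar solubility s = (4.97×10⁻⁵ g/L) / (440.8 g/mol) = 1.1275×10⁻⁷ mol/L
Tl₂S(s) ⇌ 2 Tl⁺(aq) + S²⁻(aq)
If s mol/L of Tl₂S dissolves, [Tl⁺] = 2s and [S²⁻] = s.
Ksp = [Tl⁺]^2[S²⁻] = (2s)^2 · s = 4s^3
Ksp = 4 × (1.1275×10⁻⁷)^3 = 5.73×10⁻²¹

Ksp = 5.73×10⁻²¹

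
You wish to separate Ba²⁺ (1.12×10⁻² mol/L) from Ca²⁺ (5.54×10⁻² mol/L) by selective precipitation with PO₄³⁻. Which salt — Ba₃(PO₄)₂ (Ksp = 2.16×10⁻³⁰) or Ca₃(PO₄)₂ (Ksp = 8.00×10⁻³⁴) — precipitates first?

Ca₃(PO₄)₂

A salt starts to precipitate once the ion product Q reaches its Ksp.
For Ba₃(PO₄)₂: [PO₄³⁻] = (Ksp/[Ba²⁺]^3)^(1/2) = 1.24×10⁻¹² mol/L
For Ca₃(PO₄)₂: [PO₄³⁻] = (Ksp/[Ca²⁺]^3)^(1/2) = 2.17×10⁻¹⁵ mol/L
The smaller threshold [PO₄³⁻] is reached first, so Ca₃(PO₄)₂ precipitates first.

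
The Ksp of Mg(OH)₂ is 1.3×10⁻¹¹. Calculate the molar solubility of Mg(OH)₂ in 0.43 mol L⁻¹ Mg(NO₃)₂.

2.7×10⁻⁶ M

Mg(OH)₂(s) ⇌ Mg²⁺(aq) + 2 OH⁻(aq)
The solution already contains Mg²⁺ at 0.43 mol L⁻¹. Let s be the molar solubility of Mg(OH)₂.
[Mg²⁺] ≈ 0.43 mol L⁻¹ (common ion dominates); [OH⁻] = 2s.
Ksp = [Mg²⁺][OH⁻]^2 = (0.43)(2s)^2
(2s)^2 = 1.3×10⁻¹¹ / (0.43) = 3.0×10⁻¹¹
s = 2.7×10⁻⁶ mol L⁻¹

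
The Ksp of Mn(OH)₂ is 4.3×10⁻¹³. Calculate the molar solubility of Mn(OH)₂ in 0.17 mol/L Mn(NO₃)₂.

8.0×10⁻⁷ M

Mn(OH)₂(s) ⇌ Mn²⁺(aq) + 2 OH⁻(aq)
With Mn²⁺ already at 0.17 mol/L and s small, take [Mn²⁺] ≈ 0.17 mol/L and [OH⁻] = 2s.
Ksp = [Mn²⁺][OH⁻]^2 = (0.17)(2s)^2
(2s)^2 = 4.3×10⁻¹³ / (0.17) = 2.5×10⁻¹²
s = 8.0×10⁻⁷ mol/L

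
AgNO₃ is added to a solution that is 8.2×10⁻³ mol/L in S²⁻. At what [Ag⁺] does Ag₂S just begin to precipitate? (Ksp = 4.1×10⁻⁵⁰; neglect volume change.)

Precipitation begins when Q = Ksp.
Ag₂S(s) ⇌ 2 Ag⁺(aq) + S²⁻(aq)
Ksp = [Ag⁺]^2[S²⁻] = [Ag⁺]^2(8.2×10⁻³)
[Ag⁺]^2 = 4.1×10⁻⁵⁰ / (8.2×10⁻³) = 5.0×10⁻⁴⁸
[Ag⁺] = 2.2×10⁻²⁴ mol/L

2.2×10⁻²⁴ M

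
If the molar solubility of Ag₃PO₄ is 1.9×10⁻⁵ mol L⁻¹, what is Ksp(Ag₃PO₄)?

Ksp = 3.5×10⁻¹⁸

Ag₃PO₄(s) ⇌ 3 Ag⁺(aq) + PO₄³⁻(aq)
If s mol/L of Ag₃PO₄ dissolves, [Ag⁺] = 3s and [PO₄³⁻] = s.
Ksp = [Ag⁺]^3[PO₄³⁻] = (3s)^3 · s = 27s^4
Ksp = 27 × (1.9×10⁻⁵)^4 = 3.5×10⁻¹⁸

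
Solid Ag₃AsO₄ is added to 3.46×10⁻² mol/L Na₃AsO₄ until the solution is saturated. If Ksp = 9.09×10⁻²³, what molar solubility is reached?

Ag₃AsO₄(s) ⇌ 3 Ag⁺(aq) + AsO₄³⁻(aq)
Let s be the solubility of Ag₃AsO₄ here. The common ion gives [AsO₄³⁻] ≈ 3.46×10⁻² mol/L, and [Ag⁺] = 3s.
Ksp = [Ag⁺]^3[AsO₄³⁻] = (3s)^3(3.46×10⁻²)
(3s)^3 = 9.09×10⁻²³ / (3.46×10⁻²) = 2.63×10⁻²¹
s = 4.60×10⁻⁸ mol/L

4.60×10⁻⁸ M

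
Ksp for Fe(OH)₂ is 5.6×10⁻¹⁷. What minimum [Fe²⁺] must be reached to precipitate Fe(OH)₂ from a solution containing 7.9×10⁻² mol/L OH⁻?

The threshold for precipitation is Q = Ksp.
Fe(OH)₂(s) ⇌ Fe²⁺(aq) + 2 OH⁻(aq)
Ksp = [Fe²⁺][OH⁻]^2 = [Fe²⁺](7.9×10⁻²)^2
[Fe²⁺] = 5.6×10⁻¹⁷ / (7.9×10⁻²)^2 = 9.0×10⁻¹⁵
[Fe²⁺] = 9.0×10⁻¹⁵ mol/L

9.0×10⁻¹⁵ M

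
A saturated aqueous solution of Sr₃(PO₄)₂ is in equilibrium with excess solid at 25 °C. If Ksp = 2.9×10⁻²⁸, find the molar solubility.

1.2×10⁻⁶ M

Sr₃(PO₄)₂(s) ⇌ 3 Sr²⁺(aq) + 2 PO₄³⁻(aq)
With molar solubility s: [Sr²⁺] = 3s, [PO₄³⁻] = 2s.
Ksp = [Sr²⁺]^3[PO₄³⁻]^2 = (3s)^3 · (2s)^2 = 108s^5
108s^5 = 2.9×10⁻²⁸  ⇒  s^5 = 2.7×10⁻³⁰
Taking the 5th root, s = 1.2×10⁻⁶ mol/L.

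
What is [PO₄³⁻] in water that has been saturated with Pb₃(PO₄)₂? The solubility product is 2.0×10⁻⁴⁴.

1.4×10⁻⁹ M

Pb₃(PO₄)₂(s) ⇌ 3 Pb²⁺(aq) + 2 PO₄³⁻(aq)
Let s be the molar solubility. Then [Pb²⁺] = 3s and [PO₄³⁻] = 2s.
Ksp = [Pb²⁺]^3[PO₄³⁻]^2 = (3s)^3 · (2s)^2 = 108s^5 = 2.0×10⁻⁴⁴
s = 7.1×10⁻¹⁰ M
[PO₄³⁻] = 2s = 1.4×10⁻⁹ M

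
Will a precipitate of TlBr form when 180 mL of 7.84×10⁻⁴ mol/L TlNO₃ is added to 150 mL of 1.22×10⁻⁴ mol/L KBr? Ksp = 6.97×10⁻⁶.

No

After mixing, V = 180 mL + 150 mL = 330 mL.
[Tl⁺] = (7.84×10⁻⁴)(180)/330 = 4.28×10⁻⁴ mol/L
[Br⁻] = (1.22×10⁻⁴)(150)/330 = 5.55×10⁻⁵ mol/L
Q = [Tl⁺][Br⁻] = 2.37×10⁻⁸
Q = 2.37×10⁻⁸ < Ksp = 6.97×10⁻⁶, so the solution is unsaturated and no precipitate forms.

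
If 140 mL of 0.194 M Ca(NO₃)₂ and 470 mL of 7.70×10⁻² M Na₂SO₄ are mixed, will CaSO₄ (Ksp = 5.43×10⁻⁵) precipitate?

Yes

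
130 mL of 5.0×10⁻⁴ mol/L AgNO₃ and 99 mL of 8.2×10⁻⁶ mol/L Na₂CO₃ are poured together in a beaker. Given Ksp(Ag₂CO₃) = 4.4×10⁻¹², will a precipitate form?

No

Total volume after mixing = 130 + 99 = 229 mL.
[Ag⁺] = (5.0×10⁻⁴)(130)/229 = 2.8×10⁻⁴ mol/L
[CO₃²⁻] = (8.2×10⁻⁶)(99)/229 = 3.5×10⁻⁶ mol/L
Q = [Ag⁺]^2[CO₃²⁻] = 2.9×10⁻¹³
Since Q (2.9×10⁻¹³) is less than Ksp (4.4×10⁻¹²), no Ag₂CO₃ precipitates.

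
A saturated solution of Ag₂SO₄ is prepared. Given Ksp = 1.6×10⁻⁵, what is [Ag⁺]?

Ag₂SO₄(s) ⇌ 2 Ag⁺(aq) + SO₄²⁻(aq)
If s mol/L of Ag₂SO₄ dissolves, [Ag⁺] = 2s and [SO₄²⁻] = s.
Ksp = [Ag⁺]^2[SO₄²⁻] = (2s)^2 · s = 4s^3 = 1.6×10⁻⁵
s = 1.6×10⁻² mol/L
[Ag⁺] = 2s = 3.2×10⁻² mol/L

3.2×10⁻² M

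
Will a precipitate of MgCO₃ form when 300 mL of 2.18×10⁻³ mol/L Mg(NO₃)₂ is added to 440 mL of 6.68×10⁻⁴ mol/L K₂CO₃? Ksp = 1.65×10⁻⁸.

Yes

After mixing, V = 300 mL + 440 mL = 740 mL.
[Mg²⁺] = (2.18×10⁻³)(300)/740 = 8.84×10⁻⁴ mol/L
[CO₃²⁻] = (6.68×10⁻⁴)(440)/740 = 3.97×10⁻⁴ mol/L
Q = [Mg²⁺][CO₃²⁻] = 3.51×10⁻⁷
Because Q > Ksp (3.51×10⁻⁷ vs 1.65×10⁻⁸), a precipitate of MgCO₃ forms.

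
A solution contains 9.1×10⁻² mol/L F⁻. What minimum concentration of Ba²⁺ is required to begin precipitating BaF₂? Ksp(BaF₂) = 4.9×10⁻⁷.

5.9×10⁻⁵ M

Each salt precipitates once Q = Ksp for that salt.
BaF₂(s) ⇌ Ba²⁺(aq) + 2 F⁻(aq)
Ksp = [Ba²⁺][F⁻]^2 = [Ba²⁺](9.1×10⁻²)^2
[Ba²⁺] = 4.9×10⁻⁷ / (9.1×10⁻²)^2 = 5.9×10⁻⁵
[Ba²⁺] = 5.9×10⁻⁵ mol/L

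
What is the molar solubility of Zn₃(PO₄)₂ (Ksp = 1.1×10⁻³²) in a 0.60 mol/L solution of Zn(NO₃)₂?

Zn₃(PO₄)₂(s) ⇌ 3 Zn²⁺(aq) + 2 PO₄³⁻(aq)
With Zn²⁺ already at 0.60 mol/L and s small, take [Zn²⁺] ≈ 0.60 mol/L and [PO₄³⁻] = 2s.
Ksp = [Zn²⁺]^3[PO₄³⁻]^2 = (0.60)^3(2s)^2
(2s)^2 = 1.1×10⁻³² / (0.60)^3 = 5.1×10⁻³²
s = 1.1×10⁻¹⁶ mol/L

1.1×10⁻¹⁶ M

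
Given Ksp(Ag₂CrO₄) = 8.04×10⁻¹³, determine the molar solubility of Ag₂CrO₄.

5.86×10⁻⁵ M

Ag₂CrO₄(s) ⇌ 2 Ag⁺(aq) + CrO₄²⁻(aq)
If s mol/L of Ag₂CrO₄ dissolves, [Ag⁺] = 2s and [CrO₄²⁻] = s.
Ksp = [Ag⁺]^2[CrO₄²⁻] = (2s)^2 · s = 4s^3
4s^3 = 8.04×10⁻¹³  ⇒  s^3 = 2.01×10⁻¹³
s = 5.86×10⁻⁵ mol/L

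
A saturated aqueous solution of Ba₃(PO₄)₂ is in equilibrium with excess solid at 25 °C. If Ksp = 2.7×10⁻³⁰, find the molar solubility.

Ba₃(PO₄)₂(s) ⇌ 3 Ba²⁺(aq) + 2 PO₄³⁻(aq)
Call the molar solubility s, so that [Ba²⁺] = 3s and [PO₄³⁻] = 2s.
Ksp = [Ba²⁺]^3[PO₄³⁻]^2 = (3s)^3 · (2s)^2 = 108s^5
108s^5 = 2.7×10⁻³⁰  ⇒  s^5 = 2.5×10⁻³²
Taking the 5th root, s = 4.8×10⁻⁷ M.

4.8×10⁻⁷ M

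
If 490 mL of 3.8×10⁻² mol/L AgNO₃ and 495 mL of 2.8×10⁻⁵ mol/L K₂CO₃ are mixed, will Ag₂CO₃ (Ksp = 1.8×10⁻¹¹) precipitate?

Yes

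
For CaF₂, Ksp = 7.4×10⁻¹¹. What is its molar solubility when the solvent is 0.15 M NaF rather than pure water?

CaF₂(s) ⇌ Ca²⁺(aq) + 2 F⁻(aq)
F⁻ is already present at 0.15 M. If s mol/L of CaF₂ dissolves, [Ca²⁺] = s while [F⁻] ≈ 0.15 M.
Ksp = [Ca²⁺][F⁻]^2 = s(0.15)^2
s = 7.4×10⁻¹¹ / (0.15)^2 = 3.3×10⁻⁹
s = 3.3×10⁻⁹ M

3.3×10⁻⁹ M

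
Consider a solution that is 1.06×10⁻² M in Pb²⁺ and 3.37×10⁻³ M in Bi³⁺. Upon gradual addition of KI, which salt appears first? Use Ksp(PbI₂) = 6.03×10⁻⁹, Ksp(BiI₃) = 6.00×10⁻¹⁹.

BiI₃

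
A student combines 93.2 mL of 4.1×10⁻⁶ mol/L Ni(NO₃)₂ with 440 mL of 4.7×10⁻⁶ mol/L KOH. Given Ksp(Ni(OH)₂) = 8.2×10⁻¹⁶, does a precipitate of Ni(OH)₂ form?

No

The combined volume is 533.2 mL.
[Ni²⁺] = (4.1×10⁻⁶)(93.2)/533.2 = 7.2×10⁻⁷ mol/L
[OH⁻] = (4.7×10⁻⁶)(440)/533.2 = 3.9×10⁻⁶ mol/L
Q = [Ni²⁺][OH⁻]^2 = 1.1×10⁻¹⁷
Since Q (1.1×10⁻¹⁷) is less than Ksp (8.2×10⁻¹⁶), no Ni(OH)₂ precipitates.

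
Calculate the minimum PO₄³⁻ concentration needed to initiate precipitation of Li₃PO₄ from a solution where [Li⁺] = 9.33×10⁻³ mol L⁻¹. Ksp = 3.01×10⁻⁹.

3.71×10⁻³ M

Each salt precipitates once Q = Ksp for that salt.
Li₃PO₄(s) ⇌ 3 Li⁺(aq) + PO₄³⁻(aq)
Ksp = [Li⁺]^3[PO₄³⁻] = [PO₄³⁻](9.33×10⁻³)^3
[PO₄³⁻] = 3.01×10⁻⁹ / (9.33×10⁻³)^3 = 3.71×10⁻³
[PO₄³⁻] = 3.71×10⁻³ mol L⁻¹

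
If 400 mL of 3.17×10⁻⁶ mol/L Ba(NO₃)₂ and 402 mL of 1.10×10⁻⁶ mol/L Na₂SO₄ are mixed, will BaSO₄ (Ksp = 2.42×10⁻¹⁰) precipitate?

The combined volume is 802 mL.
[Ba²⁺] = (3.17×10⁻⁶)(400)/802 = 1.58×10⁻⁶ mol/L
[SO₄²⁻] = (1.10×10⁻⁶)(402)/802 = 5.51×10⁻⁷ mol/L
Q = [Ba²⁺][SO₄²⁻] = 8.72×10⁻¹³
Q < Ksp (8.72×10⁻¹³ vs 2.42×10⁻¹⁰); the solution remains unsaturated and no precipitate forms.

No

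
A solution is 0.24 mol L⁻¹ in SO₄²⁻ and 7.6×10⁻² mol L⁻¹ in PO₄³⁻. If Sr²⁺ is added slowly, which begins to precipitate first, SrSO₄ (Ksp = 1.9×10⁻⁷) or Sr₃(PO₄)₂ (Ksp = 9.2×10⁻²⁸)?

Sr₃(PO₄)₂

Each salt precipitates once Q = Ksp for that salt.
For SrSO₄: [Sr²⁺] = (Ksp/[SO₄²⁻]) = 7.9×10⁻⁷ mol L⁻¹
For Sr₃(PO₄)₂: [Sr²⁺] = (Ksp/[PO₄³⁻]^2)^(1/3) = 5.4×10⁻⁹ mol L⁻¹
Sr₃(PO₄)₂ requires the lower [Sr²⁺], so it precipitates first.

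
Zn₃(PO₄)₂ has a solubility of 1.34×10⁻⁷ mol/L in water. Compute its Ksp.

Ksp = 4.67×10⁻³³

Zn₃(PO₄)₂(s) ⇌ 3 Zn²⁺(aq) + 2 PO₄³⁻(aq)
For each mole of Zn₃(PO₄)₂ that dissolves per liter, [Zn²⁺] = 3s and [PO₄³⁻] = 2s; let s denote this solubility.
Ksp = [Zn²⁺]^3[PO₄³⁻]^2 = (3s)^3 · (2s)^2 = 108s^5
Ksp = 108 × (1.34×10⁻⁷)^5 = 4.67×10⁻³³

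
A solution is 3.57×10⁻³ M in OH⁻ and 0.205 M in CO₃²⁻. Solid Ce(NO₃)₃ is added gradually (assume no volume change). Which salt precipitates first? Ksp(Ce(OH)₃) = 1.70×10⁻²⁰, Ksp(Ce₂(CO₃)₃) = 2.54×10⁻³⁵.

Each salt precipitates once Q = Ksp for that salt.
For Ce(OH)₃: [Ce³⁺] = (Ksp/[OH⁻]^3) = 3.74×10⁻¹³ M
For Ce₂(CO₃)₃: [Ce³⁺] = (Ksp/[CO₃²⁻]^3)^(1/2) = 5.43×10⁻¹⁷ M
Ce₂(CO₃)₃ requires the lower [Ce³⁺], so it precipitates first.

Ce₂(CO₃)₃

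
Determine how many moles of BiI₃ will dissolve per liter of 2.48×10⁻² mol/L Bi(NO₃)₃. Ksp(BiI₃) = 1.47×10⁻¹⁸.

1.30×10⁻⁶ M

BiI₃(s) ⇌ Bi³⁺(aq) + 3 I⁻(aq)
Let s be the solubility of BiI₃ here. The common ion gives [Bi³⁺] ≈ 2.48×10⁻² mol/L, and [I⁻] = 3s.
Ksp = [Bi³⁺][I⁻]^3 = (2.48×10⁻²)(3s)^3
(3s)^3 = 1.47×10⁻¹⁸ / (2.48×10⁻²) = 5.93×10⁻¹⁷
s = 1.30×10⁻⁶ mol/L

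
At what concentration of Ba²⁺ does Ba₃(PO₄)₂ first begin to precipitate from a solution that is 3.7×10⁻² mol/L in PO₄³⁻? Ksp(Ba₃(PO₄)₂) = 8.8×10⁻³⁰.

1.9×10⁻⁹ M

The threshold for precipitation is Q = Ksp.
Ba₃(PO₄)₂(s) ⇌ 3 Ba²⁺(aq) + 2 PO₄³⁻(aq)
Ksp = [Ba²⁺]^3[PO₄³⁻]^2 = [Ba²⁺]^3(3.7×10⁻²)^2
[Ba²⁺]^3 = 8.8×10⁻³⁰ / (3.7×10⁻²)^2 = 6.4×10⁻²⁷
[Ba²⁺] = 1.9×10⁻⁹ mol/L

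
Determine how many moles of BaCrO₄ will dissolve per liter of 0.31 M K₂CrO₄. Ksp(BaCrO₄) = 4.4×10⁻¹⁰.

1.4×10⁻⁹ M

BaCrO₄(s) ⇌ Ba²⁺(aq) + CrO₄²⁻(aq)
Let s be the solubility of BaCrO₄ here. The common ion gives [CrO₄²⁻] ≈ 0.31 M, and [Ba²⁺] = s.
Ksp = [Ba²⁺][CrO₄²⁻] = s(0.31)
s = 4.4×10⁻¹⁰ / (0.31) = 1.4×10⁻⁹
s = 1.4×10⁻⁹ M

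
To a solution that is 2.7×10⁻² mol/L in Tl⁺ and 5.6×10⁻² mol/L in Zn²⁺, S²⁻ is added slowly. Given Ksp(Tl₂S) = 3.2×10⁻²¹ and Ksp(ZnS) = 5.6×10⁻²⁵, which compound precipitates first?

Precipitation begins when Q = Ksp.
For Tl₂S: [S²⁻] = (Ksp/[Tl⁺]^2) = 4.4×10⁻¹⁸ mol/L
For ZnS: [S²⁻] = (Ksp/[Zn²⁺]) = 1.0×10⁻²³ mol/L
ZnS requires the lower [S²⁻], so it precipitates first.

ZnS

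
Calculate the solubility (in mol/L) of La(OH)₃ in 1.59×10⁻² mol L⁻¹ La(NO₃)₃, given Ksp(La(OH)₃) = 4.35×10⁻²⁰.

La(OH)₃(s) ⇌ La³⁺(aq) + 3 OH⁻(aq)
La³⁺ is already present at 1.59×10⁻² mol L⁻¹. If s mol/L of La(OH)₃ dissolves, [OH⁻] = 3s while [La³⁺] ≈ 1.59×10⁻² mol L⁻¹.
Ksp = [La³⁺][OH⁻]^3 = (1.59×10⁻²)(3s)^3
(3s)^3 = 4.35×10⁻²⁰ / (1.59×10⁻²) = 2.74×10⁻¹⁸
s = 4.66×10⁻⁷ mol L⁻¹

4.66×10⁻⁷ M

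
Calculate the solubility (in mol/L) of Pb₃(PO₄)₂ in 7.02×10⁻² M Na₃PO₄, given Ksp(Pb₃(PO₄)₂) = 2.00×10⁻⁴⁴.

5.32×10⁻¹⁵ M

Pb₃(PO₄)₂(s) ⇌ 3 Pb²⁺(aq) + 2 PO₄³⁻(aq)
PO₄³⁻ is already present at 7.02×10⁻² M. If s mol/L of Pb₃(PO₄)₂ dissolves, [Pb²⁺] = 3s while [PO₄³⁻] ≈ 7.02×10⁻² M.
Ksp = [Pb²⁺]^3[PO₄³⁻]^2 = (3s)^3(7.02×10⁻²)^2
(3s)^3 = 2.00×10⁻⁴⁴ / (7.02×10⁻²)^2 = 4.06×10⁻⁴²
s = 5.32×10⁻¹⁵ M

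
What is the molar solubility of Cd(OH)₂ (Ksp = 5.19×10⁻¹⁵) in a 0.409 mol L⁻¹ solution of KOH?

3.10×10⁻¹⁴ M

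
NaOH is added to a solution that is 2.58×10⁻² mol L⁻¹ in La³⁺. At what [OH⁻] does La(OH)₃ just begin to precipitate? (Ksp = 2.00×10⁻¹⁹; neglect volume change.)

Each salt precipitates once Q = Ksp for that salt.
La(OH)₃(s) ⇌ La³⁺(aq) + 3 OH⁻(aq)
Ksp = [La³⁺][OH⁻]^3 = [OH⁻]^3(2.58×10⁻²)
[OH⁻]^3 = 2.00×10⁻¹⁹ / (2.58×10⁻²) = 7.75×10⁻¹⁸
[OH⁻] = 1.98×10⁻⁶ mol L⁻¹

1.98×10⁻⁶ M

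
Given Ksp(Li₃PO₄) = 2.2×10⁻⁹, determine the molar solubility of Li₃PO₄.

Li₃PO₄(s) ⇌ 3 Li⁺(aq) + PO₄³⁻(aq)
If s mol/L of Li₃PO₄ dissolves, [Li⁺] = 3s and [PO₄³⁻] = s.
Ksp = [Li⁺]^3[PO₄³⁻] = (3s)^3 · s = 27s^4
27s^4 = 2.2×10⁻⁹  ⇒  s^4 = 8.1×10⁻¹¹
s = (8.1×10⁻¹¹)^(1/4) = 3.0×10⁻³ mol/L

3.0×10⁻³ M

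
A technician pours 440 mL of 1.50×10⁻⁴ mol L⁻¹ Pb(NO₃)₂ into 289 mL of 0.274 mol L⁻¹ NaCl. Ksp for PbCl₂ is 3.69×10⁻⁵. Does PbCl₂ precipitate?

The combined volume is 729 mL.
[Pb²⁺] = (1.50×10⁻⁴)(440)/729 = 9.05×10⁻⁵ mol L⁻¹
[Cl⁻] = (0.274)(289)/729 = 0.109 mol L⁻¹
Q = [Pb²⁺][Cl⁻]^2 = 1.07×10⁻⁶
Q < Ksp (1.07×10⁻⁶ vs 3.69×10⁻⁵); the solution remains unsaturated and no precipitate forms.

No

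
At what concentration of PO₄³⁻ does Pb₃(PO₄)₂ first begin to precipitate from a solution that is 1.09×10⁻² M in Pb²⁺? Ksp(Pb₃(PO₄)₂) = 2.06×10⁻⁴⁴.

1.26×10⁻¹⁹ M

The threshold for precipitation is Q = Ksp.
Pb₃(PO₄)₂(s) ⇌ 3 Pb²⁺(aq) + 2 PO₄³⁻(aq)
Ksp = [Pb²⁺]^3[PO₄³⁻]^2 = [PO₄³⁻]^2(1.09×10⁻²)^3
[PO₄³⁻]^2 = 2.06×10⁻⁴⁴ / (1.09×10⁻²)^3 = 1.59×10⁻³⁸
[PO₄³⁻] = 1.26×10⁻¹⁹ M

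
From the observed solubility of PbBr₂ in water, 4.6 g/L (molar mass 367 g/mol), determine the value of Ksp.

Molar solubility s = (4.6 g/L) / (367 g/mol) = 1.253×10⁻² mol/L
PbBr₂(s) ⇌ Pb²⁺(aq) + 2 Br⁻(aq)
With molar solubility s: [Pb²⁺] = s, [Br⁻] = 2s.
Ksp = [Pb²⁺][Br⁻]^2 = s · (2s)^2 = 4s^3
Ksp = 4 × (1.253×10⁻²)^3 = 7.9×10⁻⁶

Ksp = 7.9×10⁻⁶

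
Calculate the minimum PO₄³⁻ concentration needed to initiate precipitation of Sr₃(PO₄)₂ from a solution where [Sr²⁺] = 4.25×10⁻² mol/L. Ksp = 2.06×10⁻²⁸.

1.64×10⁻¹² M

Precipitation begins when Q = Ksp.
Sr₃(PO₄)₂(s) ⇌ 3 Sr²⁺(aq) + 2 PO₄³⁻(aq)
Ksp = [Sr²⁺]^3[PO₄³⁻]^2 = [PO₄³⁻]^2(4.25×10⁻²)^3
[PO₄³⁻]^2 = 2.06×10⁻²⁸ / (4.25×10⁻²)^3 = 2.68×10⁻²⁴
[PO₄³⁻] = 1.64×10⁻¹² mol/L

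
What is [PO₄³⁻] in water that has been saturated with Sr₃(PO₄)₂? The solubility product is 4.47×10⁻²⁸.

2.66×10⁻⁶ M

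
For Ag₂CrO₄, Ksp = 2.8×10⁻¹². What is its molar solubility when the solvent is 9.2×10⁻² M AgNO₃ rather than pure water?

Ag₂CrO₄(s) ⇌ 2 Ag⁺(aq) + CrO₄²⁻(aq)
The solution already contains Ag⁺ at 9.2×10⁻² M. Let s be the molar solubility of Ag₂CrO₄.
[Ag⁺] ≈ 9.2×10⁻² M (common ion dominates); [CrO₄²⁻] = s.
Ksp = [Ag⁺]^2[CrO₄²⁻] = (9.2×10⁻²)^2s
s = 2.8×10⁻¹² / (9.2×10⁻²)^2 = 3.3×10⁻¹⁰
s = 3.3×10⁻¹⁰ M

3.3×10⁻¹⁰ M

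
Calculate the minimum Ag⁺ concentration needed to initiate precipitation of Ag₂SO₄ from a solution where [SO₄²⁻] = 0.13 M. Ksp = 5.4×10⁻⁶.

Each salt precipitates once Q = Ksp for that salt.
Ag₂SO₄(s) ⇌ 2 Ag⁺(aq) + SO₄²⁻(aq)
Ksp = [Ag⁺]^2[SO₄²⁻] = [Ag⁺]^2(0.13)
[Ag⁺]^2 = 5.4×10⁻⁶ / (0.13) = 4.2×10⁻⁵
[Ag⁺] = 6.4×10⁻³ M

6.4×10⁻³ M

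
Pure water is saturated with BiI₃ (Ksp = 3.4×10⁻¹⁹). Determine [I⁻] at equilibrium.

BiI₃(s) ⇌ Bi³⁺(aq) + 3 I⁻(aq)
Call the molar solubility s, so that [Bi³⁺] = s and [I⁻] = 3s.
Ksp = [Bi³⁺][I⁻]^3 = s · (3s)^3 = 27s^4 = 3.4×10⁻¹⁹
s = 1.1×10⁻⁵ mol L⁻¹
[I⁻] = 3s = 3.2×10⁻⁵ mol L⁻¹

3.2×10⁻⁵ M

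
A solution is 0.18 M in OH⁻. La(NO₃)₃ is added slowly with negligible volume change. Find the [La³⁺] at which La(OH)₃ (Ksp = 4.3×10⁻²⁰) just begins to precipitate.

7.4×10⁻¹⁸ M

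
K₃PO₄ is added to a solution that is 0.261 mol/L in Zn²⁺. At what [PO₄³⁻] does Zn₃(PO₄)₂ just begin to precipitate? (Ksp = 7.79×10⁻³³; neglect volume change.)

Precipitation begins when Q = Ksp.
Zn₃(PO₄)₂(s) ⇌ 3 Zn²⁺(aq) + 2 PO₄³⁻(aq)
Ksp = [Zn²⁺]^3[PO₄³⁻]^2 = [PO₄³⁻]^2(0.261)^3
[PO₄³⁻]^2 = 7.79×10⁻³³ / (0.261)^3 = 4.38×10⁻³¹
[PO₄³⁻] = 6.62×10⁻¹⁶ mol/L

6.62×10⁻¹⁶ M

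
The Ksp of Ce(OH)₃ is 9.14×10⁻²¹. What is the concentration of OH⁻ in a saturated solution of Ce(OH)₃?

Ce(OH)₃(s) ⇌ Ce³⁺(aq) + 3 OH⁻(aq)
Call the molar solubility s, so that [Ce³⁺] = s and [OH⁻] = 3s.
Ksp = [Ce³⁺][OH⁻]^3 = s · (3s)^3 = 27s^4 = 9.14×10⁻²¹
s = 4.29×10⁻⁶ M
[OH⁻] = 3s = 1.29×10⁻⁵ M

1.29×10⁻⁵ M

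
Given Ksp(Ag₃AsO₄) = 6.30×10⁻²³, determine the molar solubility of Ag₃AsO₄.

Ag₃AsO₄(s) ⇌ 3 Ag⁺(aq) + AsO₄³⁻(aq)
Let s be the molar solubility. Then [Ag⁺] = 3s and [AsO₄³⁻] = s.
Ksp = [Ag⁺]^3[AsO₄³⁻] = (3s)^3 · s = 27s^4
27s^4 = 6.30×10⁻²³  ⇒  s^4 = 2.33×10⁻²⁴
Taking the 4th root, s = 1.24×10⁻⁶ mol L⁻¹.

1.24×10⁻⁶ M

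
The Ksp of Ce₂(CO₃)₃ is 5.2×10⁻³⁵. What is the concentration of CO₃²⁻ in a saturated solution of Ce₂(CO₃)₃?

1.6×10⁻⁷ M

Ce₂(CO₃)₃(s) ⇌ 2 Ce³⁺(aq) + 3 CO₃²⁻(aq)
Call the molar solubility s, so that [Ce³⁺] = 2s and [CO₃²⁻] = 3s.
Ksp = [Ce³⁺]^2[CO₃²⁻]^3 = (2s)^2 · (3s)^3 = 108s^5 = 5.2×10⁻³⁵
s = 5.5×10⁻⁸ mol/L
[CO₃²⁻] = 3s = 1.6×10⁻⁷ mol/L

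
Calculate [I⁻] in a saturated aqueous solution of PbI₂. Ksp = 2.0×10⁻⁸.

PbI₂(s) ⇌ Pb²⁺(aq) + 2 I⁻(aq)
With molar solubility s: [Pb²⁺] = s, [I⁻] = 2s.
Ksp = [Pb²⁺][I⁻]^2 = s · (2s)^2 = 4s^3 = 2.0×10⁻⁸
s = 1.7×10⁻³ mol/L
[I⁻] = 2s = 3.4×10⁻³ mol/L

3.4×10⁻³ M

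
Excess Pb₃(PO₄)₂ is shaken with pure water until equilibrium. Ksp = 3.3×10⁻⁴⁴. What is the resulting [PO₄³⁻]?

Pb₃(PO₄)₂(s) ⇌ 3 Pb²⁺(aq) + 2 PO₄³⁻(aq)
With molar solubility s: [Pb²⁺] = 3s, [PO₄³⁻] = 2s.
Ksp = [Pb²⁺]^3[PO₄³⁻]^2 = (3s)^3 · (2s)^2 = 108s^5 = 3.3×10⁻⁴⁴
s = 7.9×10⁻¹⁰ M
[PO₄³⁻] = 2s = 1.6×10⁻⁹ M

1.6×10⁻⁹ M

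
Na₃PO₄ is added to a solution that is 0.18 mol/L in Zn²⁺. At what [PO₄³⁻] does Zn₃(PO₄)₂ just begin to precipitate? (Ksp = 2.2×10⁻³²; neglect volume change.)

Precipitation of each salt begins when its ion product equals Ksp.
Zn₃(PO₄)₂(s) ⇌ 3 Zn²⁺(aq) + 2 PO₄³⁻(aq)
Ksp = [Zn²⁺]^3[PO₄³⁻]^2 = [PO₄³⁻]^2(0.18)^3
[PO₄³⁻]^2 = 2.2×10⁻³² / (0.18)^3 = 3.8×10⁻³⁰
[PO₄³⁻] = 1.9×10⁻¹⁵ mol/L

1.9×10⁻¹⁵ M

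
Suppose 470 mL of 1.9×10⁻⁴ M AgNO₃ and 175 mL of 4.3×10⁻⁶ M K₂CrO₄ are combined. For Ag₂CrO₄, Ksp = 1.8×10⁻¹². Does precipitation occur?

After mixing, V = 470 mL + 175 mL = 645 mL.
[Ag⁺] = (1.9×10⁻⁴)(470)/645 = 1.4×10⁻⁴ M
[CrO₄²⁻] = (4.3×10⁻⁶)(175)/645 = 1.2×10⁻⁶ M
Q = [Ag⁺]^2[CrO₄²⁻] = 2.2×10⁻¹⁴
Q = 2.2×10⁻¹⁴ < Ksp = 1.8×10⁻¹², so the solution is unsaturated and no precipitate forms.

No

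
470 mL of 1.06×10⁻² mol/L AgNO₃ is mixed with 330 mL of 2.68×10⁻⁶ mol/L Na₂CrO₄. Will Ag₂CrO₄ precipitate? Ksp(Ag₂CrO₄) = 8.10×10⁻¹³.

Yes

After mixing, V = 470 mL + 330 mL = 800 mL.
[Ag⁺] = (1.06×10⁻²)(470)/800 = 6.23×10⁻³ mol/L
[CrO₄²⁻] = (2.68×10⁻⁶)(330)/800 = 1.11×10⁻⁶ mol/L
Q = [Ag⁺]^2[CrO₄²⁻] = 4.29×10⁻¹¹
Q = 4.29×10⁻¹¹ > Ksp = 8.10×10⁻¹³, so the solution is supersaturated and Ag₂CrO₄ precipitates.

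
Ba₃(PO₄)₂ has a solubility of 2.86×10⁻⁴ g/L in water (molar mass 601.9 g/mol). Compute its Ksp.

s = (2.86×10⁻⁴ g L⁻¹)/(601.9 g mol⁻¹) = 4.7516×10⁻⁷ M
Ba₃(PO₄)₂(s) ⇌ 3 Ba²⁺(aq) + 2 PO₄³⁻(aq)
Call the molar solubility s, so that [Ba²⁺] = 3s and [PO₄³⁻] = 2s.
Ksp = [Ba²⁺]^3[PO₄³⁻]^2 = (3s)^3 · (2s)^2 = 108s^5
Ksp = 108 × (4.7516×10⁻⁷)^5 = 2.62×10⁻³⁰

Ksp = 2.62×10⁻³⁰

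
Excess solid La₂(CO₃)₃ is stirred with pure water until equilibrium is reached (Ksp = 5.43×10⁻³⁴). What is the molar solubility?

8.72×10⁻⁸ M

La₂(CO₃)₃(s) ⇌ 2 La³⁺(aq) + 3 CO₃²⁻(aq)
For each mole of La₂(CO₃)₃ that dissolves per liter, [La³⁺] = 2s and [CO₃²⁻] = 3s; let s denote this solubility.
Ksp = [La³⁺]^2[CO₃²⁻]^3 = (2s)^2 · (3s)^3 = 108s^5
108s^5 = 5.43×10⁻³⁴  ⇒  s^5 = 5.03×10⁻³⁶
Taking the 5th root, s = 8.72×10⁻⁸ mol/L.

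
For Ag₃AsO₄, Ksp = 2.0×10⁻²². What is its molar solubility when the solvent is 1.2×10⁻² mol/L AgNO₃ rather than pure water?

1.2×10⁻¹⁶ M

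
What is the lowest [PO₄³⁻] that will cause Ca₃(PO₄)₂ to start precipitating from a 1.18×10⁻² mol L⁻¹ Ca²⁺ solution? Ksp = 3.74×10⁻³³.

A salt starts to precipitate once the ion product Q reaches its Ksp.
Ca₃(PO₄)₂(s) ⇌ 3 Ca²⁺(aq) + 2 PO₄³⁻(aq)
Ksp = [Ca²⁺]^3[PO₄³⁻]^2 = [PO₄³⁻]^2(1.18×10⁻²)^3
[PO₄³⁻]^2 = 3.74×10⁻³³ / (1.18×10⁻²)^3 = 2.28×10⁻²⁷
[PO₄³⁻] = 4.77×10⁻¹⁴ mol L⁻¹

4.77×10⁻¹⁴ M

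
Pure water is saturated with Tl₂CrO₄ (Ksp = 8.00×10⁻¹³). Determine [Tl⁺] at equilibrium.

1.17×10⁻⁴ M

Tl₂CrO₄(s) ⇌ 2 Tl⁺(aq) + CrO₄²⁻(aq)
If s mol/L of Tl₂CrO₄ dissolves, [Tl⁺] = 2s and [CrO₄²⁻] = s.
Ksp = [Tl⁺]^2[CrO₄²⁻] = (2s)^2 · s = 4s^3 = 8.00×10⁻¹³
s = 5.85×10⁻⁵ M
[Tl⁺] = 2s = 1.17×10⁻⁴ M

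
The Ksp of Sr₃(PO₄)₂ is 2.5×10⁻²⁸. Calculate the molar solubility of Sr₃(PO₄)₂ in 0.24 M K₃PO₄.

Sr₃(PO₄)₂(s) ⇌ 3 Sr²⁺(aq) + 2 PO₄³⁻(aq)
Let s be the solubility of Sr₃(PO₄)₂ here. The common ion gives [PO₄³⁻] ≈ 0.24 M, and [Sr²⁺] = 3s.
Ksp = [Sr²⁺]^3[PO₄³⁻]^2 = (3s)^3(0.24)^2
(3s)^3 = 2.5×10⁻²⁸ / (0.24)^2 = 4.3×10⁻²⁷
s = 5.4×10⁻¹⁰ M

5.4×10⁻¹⁰ M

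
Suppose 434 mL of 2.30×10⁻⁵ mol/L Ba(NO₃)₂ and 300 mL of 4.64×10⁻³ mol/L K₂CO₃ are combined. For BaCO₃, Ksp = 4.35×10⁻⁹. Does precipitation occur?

After mixing, V = 434 mL + 300 mL = 734 mL.
[Ba²⁺] = (2.30×10⁻⁵)(434)/734 = 1.36×10⁻⁵ mol/L
[CO₃²⁻] = (4.64×10⁻³)(300)/734 = 1.90×10⁻³ mol/L
Q = [Ba²⁺][CO₃²⁻] = 2.58×10⁻⁸
Because Q > Ksp (2.58×10⁻⁸ vs 4.35×10⁻⁹), a precipitate of BaCO₃ forms.

Yes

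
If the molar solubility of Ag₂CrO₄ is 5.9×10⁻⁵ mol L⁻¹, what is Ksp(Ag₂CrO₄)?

Ksp = 8.2×10⁻¹³

Ag₂CrO₄(s) ⇌ 2 Ag⁺(aq) + CrO₄²⁻(aq)
Call the molar solubility s, so that [Ag⁺] = 2s and [CrO₄²⁻] = s.
Ksp = [Ag⁺]^2[CrO₄²⁻] = (2s)^2 · s = 4s^3
Ksp = 4 × (5.9×10⁻⁵)^3 = 8.2×10⁻¹³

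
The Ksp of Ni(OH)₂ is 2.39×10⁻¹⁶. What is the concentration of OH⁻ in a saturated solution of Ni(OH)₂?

7.82×10⁻⁶ M

Ni(OH)₂(s) ⇌ Ni²⁺(aq) + 2 OH⁻(aq)
If s mol/L of Ni(OH)₂ dissolves, [Ni²⁺] = s and [OH⁻] = 2s.
Ksp = [Ni²⁺][OH⁻]^2 = s · (2s)^2 = 4s^3 = 2.39×10⁻¹⁶
s = 3.91×10⁻⁶ M
[OH⁻] = 2s = 7.82×10⁻⁶ M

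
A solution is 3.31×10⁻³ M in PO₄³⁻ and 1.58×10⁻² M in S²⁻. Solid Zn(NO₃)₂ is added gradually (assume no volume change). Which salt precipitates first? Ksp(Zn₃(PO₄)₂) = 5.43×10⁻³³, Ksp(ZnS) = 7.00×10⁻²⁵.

The threshold for precipitation is Q = Ksp.
For Zn₃(PO₄)₂: [Zn²⁺] = (Ksp/[PO₄³⁻]^2)^(1/3) = 7.91×10⁻¹⁰ M
For ZnS: [Zn²⁺] = (Ksp/[S²⁻]) = 4.43×10⁻²³ M
The smaller threshold [Zn²⁺] is reached first, so ZnS precipitates first.

ZnS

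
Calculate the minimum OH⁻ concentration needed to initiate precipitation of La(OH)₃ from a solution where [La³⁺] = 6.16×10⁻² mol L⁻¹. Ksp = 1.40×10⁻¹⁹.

The threshold for precipitation is Q = Ksp.
La(OH)₃(s) ⇌ La³⁺(aq) + 3 OH⁻(aq)
Ksp = [La³⁺][OH⁻]^3 = [OH⁻]^3(6.16×10⁻²)
[OH⁻]^3 = 1.40×10⁻¹⁹ / (6.16×10⁻²) = 2.27×10⁻¹⁸
[OH⁻] = 1.31×10⁻⁶ mol L⁻¹

1.31×10⁻⁶ M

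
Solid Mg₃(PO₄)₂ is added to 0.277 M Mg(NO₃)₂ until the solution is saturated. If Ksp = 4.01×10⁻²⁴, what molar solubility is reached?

Mg₃(PO₄)₂(s) ⇌ 3 Mg²⁺(aq) + 2 PO₄³⁻(aq)
The solution already contains Mg²⁺ at 0.277 M. Let s be the molar solubility of Mg₃(PO₄)₂.
[Mg²⁺] ≈ 0.277 M (common ion dominates); [PO₄³⁻] = 2s.
Ksp = [Mg²⁺]^3[PO₄³⁻]^2 = (0.277)^3(2s)^2
(2s)^2 = 4.01×10⁻²⁴ / (0.277)^3 = 1.89×10⁻²²
s = 6.87×10⁻¹² M

6.87×10⁻¹² M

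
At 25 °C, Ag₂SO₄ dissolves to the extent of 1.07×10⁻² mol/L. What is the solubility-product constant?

Ksp = 4.90×10⁻⁶

Ag₂SO₄(s) ⇌ 2 Ag⁺(aq) + SO₄²⁻(aq)
Let s be the molar solubility. Then [Ag⁺] = 2s and [SO₄²⁻] = s.
Ksp = [Ag⁺]^2[SO₄²⁻] = (2s)^2 · s = 4s^3
Ksp = 4 × (1.07×10⁻²)^3 = 4.90×10⁻⁶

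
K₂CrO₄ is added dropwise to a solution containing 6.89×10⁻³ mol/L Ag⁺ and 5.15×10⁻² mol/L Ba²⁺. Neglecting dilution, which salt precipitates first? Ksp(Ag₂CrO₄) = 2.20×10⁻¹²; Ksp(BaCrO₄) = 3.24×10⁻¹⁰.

BaCrO₄

Precipitation of each salt begins when its ion product equals Ksp.
For Ag₂CrO₄: [CrO₄²⁻] = (Ksp/[Ag⁺]^2) = 4.63×10⁻⁸ mol/L
For BaCrO₄: [CrO₄²⁻] = (Ksp/[Ba²⁺]) = 6.29×10⁻⁹ mol/L
BaCrO₄ requires the lower [CrO₄²⁻], so it precipitates first.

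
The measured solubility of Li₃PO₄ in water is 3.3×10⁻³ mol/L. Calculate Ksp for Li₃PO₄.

Ksp = 3.2×10⁻⁹

Li₃PO₄(s) ⇌ 3 Li⁺(aq) + PO₄³⁻(aq)
Let s be the molar solubility. Then [Li⁺] = 3s and [PO₄³⁻] = s.
Ksp = [Li⁺]^3[PO₄³⁻] = (3s)^3 · s = 27s^4
Ksp = 27 × (3.3×10⁻³)^4 = 3.2×10⁻⁹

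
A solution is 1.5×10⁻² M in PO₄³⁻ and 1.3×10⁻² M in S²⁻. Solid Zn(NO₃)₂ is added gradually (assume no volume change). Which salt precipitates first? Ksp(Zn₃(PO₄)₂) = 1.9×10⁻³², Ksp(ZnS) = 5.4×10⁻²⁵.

ZnS

A salt starts to precipitate once the ion product Q reaches its Ksp.
For Zn₃(PO₄)₂: [Zn²⁺] = (Ksp/[PO₄³⁻]^2)^(1/3) = 4.4×10⁻¹⁰ M
For ZnS: [Zn²⁺] = (Ksp/[S²⁻]) = 4.2×10⁻²³ M
The smaller threshold [Zn²⁺] is reached first, so ZnS precipitates first.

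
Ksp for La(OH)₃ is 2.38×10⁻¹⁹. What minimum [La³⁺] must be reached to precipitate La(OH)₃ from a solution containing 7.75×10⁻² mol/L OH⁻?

Each salt precipitates once Q = Ksp for that salt.
La(OH)₃(s) ⇌ La³⁺(aq) + 3 OH⁻(aq)
Ksp = [La³⁺][OH⁻]^3 = [La³⁺](7.75×10⁻²)^3
[La³⁺] = 2.38×10⁻¹⁹ / (7.75×10⁻²)^3 = 5.11×10⁻¹⁶
[La³⁺] = 5.11×10⁻¹⁶ mol/L

5.11×10⁻¹⁶ M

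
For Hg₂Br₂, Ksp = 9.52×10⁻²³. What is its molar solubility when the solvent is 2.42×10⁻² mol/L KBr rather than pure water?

Hg₂Br₂(s) ⇌ Hg₂²⁺(aq) + 2 Br⁻(aq)
The solution already contains Br⁻ at 2.42×10⁻² mol/L. Let s be the molar solubility of Hg₂Br₂.
[Br⁻] ≈ 2.42×10⁻² mol/L (common ion dominates); [Hg₂²⁺] = s.
Ksp = [Hg₂²⁺][Br⁻]^2 = s(2.42×10⁻²)^2
s = 9.52×10⁻²³ / (2.42×10⁻²)^2 = 1.63×10⁻¹⁹
s = 1.63×10⁻¹⁹ mol/L

1.63×10⁻¹⁹ M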